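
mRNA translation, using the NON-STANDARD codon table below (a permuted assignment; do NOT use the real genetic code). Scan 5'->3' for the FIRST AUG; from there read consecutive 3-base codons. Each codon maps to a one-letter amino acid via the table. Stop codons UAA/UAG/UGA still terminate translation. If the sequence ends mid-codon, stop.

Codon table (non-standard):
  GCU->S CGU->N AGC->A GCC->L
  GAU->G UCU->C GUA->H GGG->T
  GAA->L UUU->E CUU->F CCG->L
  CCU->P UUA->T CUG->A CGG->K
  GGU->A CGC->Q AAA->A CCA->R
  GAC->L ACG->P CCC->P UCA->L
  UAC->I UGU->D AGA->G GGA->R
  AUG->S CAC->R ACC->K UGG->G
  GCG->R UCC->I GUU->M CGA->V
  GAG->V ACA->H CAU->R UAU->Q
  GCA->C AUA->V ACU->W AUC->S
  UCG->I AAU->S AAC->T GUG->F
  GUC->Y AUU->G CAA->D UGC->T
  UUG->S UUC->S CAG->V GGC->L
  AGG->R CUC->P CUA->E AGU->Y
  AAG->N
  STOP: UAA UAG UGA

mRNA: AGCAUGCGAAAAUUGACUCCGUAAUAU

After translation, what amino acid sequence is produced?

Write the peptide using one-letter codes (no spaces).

Answer: SVASWL

Derivation:
start AUG at pos 3
pos 3: AUG -> S; peptide=S
pos 6: CGA -> V; peptide=SV
pos 9: AAA -> A; peptide=SVA
pos 12: UUG -> S; peptide=SVAS
pos 15: ACU -> W; peptide=SVASW
pos 18: CCG -> L; peptide=SVASWL
pos 21: UAA -> STOP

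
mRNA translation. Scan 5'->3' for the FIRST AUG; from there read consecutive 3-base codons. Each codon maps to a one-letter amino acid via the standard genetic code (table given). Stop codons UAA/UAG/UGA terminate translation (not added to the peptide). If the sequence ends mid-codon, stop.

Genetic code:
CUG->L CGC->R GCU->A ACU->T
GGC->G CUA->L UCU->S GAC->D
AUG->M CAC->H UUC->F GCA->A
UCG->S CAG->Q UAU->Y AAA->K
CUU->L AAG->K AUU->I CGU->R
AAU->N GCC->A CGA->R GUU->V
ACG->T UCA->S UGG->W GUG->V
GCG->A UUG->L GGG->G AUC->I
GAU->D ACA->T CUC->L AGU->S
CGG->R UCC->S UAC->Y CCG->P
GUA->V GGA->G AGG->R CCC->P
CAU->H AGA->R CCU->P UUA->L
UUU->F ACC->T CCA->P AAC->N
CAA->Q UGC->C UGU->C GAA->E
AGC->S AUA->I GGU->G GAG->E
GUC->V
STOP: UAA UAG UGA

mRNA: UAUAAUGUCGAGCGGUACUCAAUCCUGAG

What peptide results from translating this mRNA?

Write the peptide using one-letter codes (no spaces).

Answer: MSSGTQS

Derivation:
start AUG at pos 4
pos 4: AUG -> M; peptide=M
pos 7: UCG -> S; peptide=MS
pos 10: AGC -> S; peptide=MSS
pos 13: GGU -> G; peptide=MSSG
pos 16: ACU -> T; peptide=MSSGT
pos 19: CAA -> Q; peptide=MSSGTQ
pos 22: UCC -> S; peptide=MSSGTQS
pos 25: UGA -> STOP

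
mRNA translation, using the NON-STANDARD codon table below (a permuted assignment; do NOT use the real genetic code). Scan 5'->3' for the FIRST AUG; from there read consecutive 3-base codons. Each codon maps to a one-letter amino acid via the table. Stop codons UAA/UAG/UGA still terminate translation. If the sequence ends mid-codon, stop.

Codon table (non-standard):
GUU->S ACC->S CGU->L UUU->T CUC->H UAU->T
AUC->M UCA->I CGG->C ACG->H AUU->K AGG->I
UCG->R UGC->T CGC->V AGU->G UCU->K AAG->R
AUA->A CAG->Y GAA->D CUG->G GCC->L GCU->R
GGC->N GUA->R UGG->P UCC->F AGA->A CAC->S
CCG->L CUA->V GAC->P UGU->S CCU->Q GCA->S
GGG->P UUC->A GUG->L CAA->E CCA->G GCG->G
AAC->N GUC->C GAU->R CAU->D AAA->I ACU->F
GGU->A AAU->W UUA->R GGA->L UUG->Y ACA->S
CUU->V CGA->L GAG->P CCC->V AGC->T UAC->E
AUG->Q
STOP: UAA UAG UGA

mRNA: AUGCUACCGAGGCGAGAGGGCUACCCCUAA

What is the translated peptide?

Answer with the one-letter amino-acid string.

start AUG at pos 0
pos 0: AUG -> Q; peptide=Q
pos 3: CUA -> V; peptide=QV
pos 6: CCG -> L; peptide=QVL
pos 9: AGG -> I; peptide=QVLI
pos 12: CGA -> L; peptide=QVLIL
pos 15: GAG -> P; peptide=QVLILP
pos 18: GGC -> N; peptide=QVLILPN
pos 21: UAC -> E; peptide=QVLILPNE
pos 24: CCC -> V; peptide=QVLILPNEV
pos 27: UAA -> STOP

Answer: QVLILPNEV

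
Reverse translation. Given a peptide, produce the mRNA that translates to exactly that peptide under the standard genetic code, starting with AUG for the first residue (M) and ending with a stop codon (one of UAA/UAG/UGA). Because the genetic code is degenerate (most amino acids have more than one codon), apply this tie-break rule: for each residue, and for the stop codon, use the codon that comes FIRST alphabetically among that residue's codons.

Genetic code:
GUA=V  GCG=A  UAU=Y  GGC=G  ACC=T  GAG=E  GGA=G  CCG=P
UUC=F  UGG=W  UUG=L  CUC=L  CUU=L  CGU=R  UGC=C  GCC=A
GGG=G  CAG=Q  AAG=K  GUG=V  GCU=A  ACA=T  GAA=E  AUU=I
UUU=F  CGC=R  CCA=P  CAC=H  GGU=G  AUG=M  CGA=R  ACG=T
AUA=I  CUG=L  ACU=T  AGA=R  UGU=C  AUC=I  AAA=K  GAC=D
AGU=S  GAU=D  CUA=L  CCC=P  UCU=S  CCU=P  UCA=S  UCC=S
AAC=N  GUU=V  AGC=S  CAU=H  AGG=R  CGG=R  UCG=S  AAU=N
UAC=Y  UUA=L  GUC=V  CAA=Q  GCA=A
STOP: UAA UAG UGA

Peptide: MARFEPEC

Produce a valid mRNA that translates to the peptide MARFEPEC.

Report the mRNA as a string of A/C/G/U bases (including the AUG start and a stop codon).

residue 1: M -> AUG (start codon)
residue 2: A codons sorted = GCA,GCC,GCG,GCU -> pick first = GCA
residue 3: R codons sorted = AGA,AGG,CGA,CGC,CGG,CGU -> pick first = AGA
residue 4: F codons sorted = UUC,UUU -> pick first = UUC
residue 5: E codons sorted = GAA,GAG -> pick first = GAA
residue 6: P codons sorted = CCA,CCC,CCG,CCU -> pick first = CCA
residue 7: E codons sorted = GAA,GAG -> pick first = GAA
residue 8: C codons sorted = UGC,UGU -> pick first = UGC
terminator: stop codons sorted = UAA,UAG,UGA -> pick first = UAA

Answer: mRNA: AUGGCAAGAUUCGAACCAGAAUGCUAA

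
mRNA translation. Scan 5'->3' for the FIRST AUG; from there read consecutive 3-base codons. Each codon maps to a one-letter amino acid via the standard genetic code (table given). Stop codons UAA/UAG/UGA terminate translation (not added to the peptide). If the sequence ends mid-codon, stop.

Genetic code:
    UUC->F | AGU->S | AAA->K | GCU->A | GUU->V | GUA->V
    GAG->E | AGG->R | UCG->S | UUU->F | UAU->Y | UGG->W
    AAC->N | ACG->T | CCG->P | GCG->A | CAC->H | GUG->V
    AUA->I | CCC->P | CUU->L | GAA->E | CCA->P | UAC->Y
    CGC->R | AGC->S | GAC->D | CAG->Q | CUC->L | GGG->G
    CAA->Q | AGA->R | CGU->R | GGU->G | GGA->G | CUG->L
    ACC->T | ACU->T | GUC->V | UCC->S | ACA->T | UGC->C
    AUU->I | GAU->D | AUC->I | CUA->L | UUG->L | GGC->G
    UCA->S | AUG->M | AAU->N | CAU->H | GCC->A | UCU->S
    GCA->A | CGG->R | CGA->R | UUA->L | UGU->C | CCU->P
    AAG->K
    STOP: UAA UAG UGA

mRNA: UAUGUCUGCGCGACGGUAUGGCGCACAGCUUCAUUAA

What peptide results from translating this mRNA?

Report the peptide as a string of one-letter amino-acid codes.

Answer: MSARRYGAQLH

Derivation:
start AUG at pos 1
pos 1: AUG -> M; peptide=M
pos 4: UCU -> S; peptide=MS
pos 7: GCG -> A; peptide=MSA
pos 10: CGA -> R; peptide=MSAR
pos 13: CGG -> R; peptide=MSARR
pos 16: UAU -> Y; peptide=MSARRY
pos 19: GGC -> G; peptide=MSARRYG
pos 22: GCA -> A; peptide=MSARRYGA
pos 25: CAG -> Q; peptide=MSARRYGAQ
pos 28: CUU -> L; peptide=MSARRYGAQL
pos 31: CAU -> H; peptide=MSARRYGAQLH
pos 34: UAA -> STOP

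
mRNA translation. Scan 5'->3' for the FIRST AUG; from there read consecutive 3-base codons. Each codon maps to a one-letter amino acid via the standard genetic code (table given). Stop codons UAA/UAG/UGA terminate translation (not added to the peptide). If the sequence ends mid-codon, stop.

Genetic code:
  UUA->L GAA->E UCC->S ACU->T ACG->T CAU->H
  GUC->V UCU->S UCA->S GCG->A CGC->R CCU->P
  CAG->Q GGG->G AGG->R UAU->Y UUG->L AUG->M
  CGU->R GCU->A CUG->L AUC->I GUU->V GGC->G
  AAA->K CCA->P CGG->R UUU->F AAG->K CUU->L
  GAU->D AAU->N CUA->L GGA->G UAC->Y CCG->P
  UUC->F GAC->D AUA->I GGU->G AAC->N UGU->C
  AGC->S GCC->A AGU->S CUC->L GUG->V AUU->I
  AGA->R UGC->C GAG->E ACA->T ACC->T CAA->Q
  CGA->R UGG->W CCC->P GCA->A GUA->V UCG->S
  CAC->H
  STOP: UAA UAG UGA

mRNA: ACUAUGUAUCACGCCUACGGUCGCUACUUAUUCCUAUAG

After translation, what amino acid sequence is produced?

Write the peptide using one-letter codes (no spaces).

Answer: MYHAYGRYLFL

Derivation:
start AUG at pos 3
pos 3: AUG -> M; peptide=M
pos 6: UAU -> Y; peptide=MY
pos 9: CAC -> H; peptide=MYH
pos 12: GCC -> A; peptide=MYHA
pos 15: UAC -> Y; peptide=MYHAY
pos 18: GGU -> G; peptide=MYHAYG
pos 21: CGC -> R; peptide=MYHAYGR
pos 24: UAC -> Y; peptide=MYHAYGRY
pos 27: UUA -> L; peptide=MYHAYGRYL
pos 30: UUC -> F; peptide=MYHAYGRYLF
pos 33: CUA -> L; peptide=MYHAYGRYLFL
pos 36: UAG -> STOP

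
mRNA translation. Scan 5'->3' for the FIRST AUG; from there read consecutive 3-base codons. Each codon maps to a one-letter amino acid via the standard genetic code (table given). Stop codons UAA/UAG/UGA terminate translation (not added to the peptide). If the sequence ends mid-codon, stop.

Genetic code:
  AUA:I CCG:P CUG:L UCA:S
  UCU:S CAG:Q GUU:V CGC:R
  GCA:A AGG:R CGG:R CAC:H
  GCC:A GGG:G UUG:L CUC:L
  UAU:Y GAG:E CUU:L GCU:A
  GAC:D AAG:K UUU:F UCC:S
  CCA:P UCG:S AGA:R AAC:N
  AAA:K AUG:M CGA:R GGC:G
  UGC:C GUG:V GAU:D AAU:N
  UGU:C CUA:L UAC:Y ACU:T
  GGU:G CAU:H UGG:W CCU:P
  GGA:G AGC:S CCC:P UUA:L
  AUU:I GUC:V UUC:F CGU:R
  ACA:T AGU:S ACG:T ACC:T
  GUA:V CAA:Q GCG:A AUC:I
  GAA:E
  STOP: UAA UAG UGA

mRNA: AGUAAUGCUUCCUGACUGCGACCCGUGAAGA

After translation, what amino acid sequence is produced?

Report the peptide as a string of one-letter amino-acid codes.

Answer: MLPDCDP

Derivation:
start AUG at pos 4
pos 4: AUG -> M; peptide=M
pos 7: CUU -> L; peptide=ML
pos 10: CCU -> P; peptide=MLP
pos 13: GAC -> D; peptide=MLPD
pos 16: UGC -> C; peptide=MLPDC
pos 19: GAC -> D; peptide=MLPDCD
pos 22: CCG -> P; peptide=MLPDCDP
pos 25: UGA -> STOP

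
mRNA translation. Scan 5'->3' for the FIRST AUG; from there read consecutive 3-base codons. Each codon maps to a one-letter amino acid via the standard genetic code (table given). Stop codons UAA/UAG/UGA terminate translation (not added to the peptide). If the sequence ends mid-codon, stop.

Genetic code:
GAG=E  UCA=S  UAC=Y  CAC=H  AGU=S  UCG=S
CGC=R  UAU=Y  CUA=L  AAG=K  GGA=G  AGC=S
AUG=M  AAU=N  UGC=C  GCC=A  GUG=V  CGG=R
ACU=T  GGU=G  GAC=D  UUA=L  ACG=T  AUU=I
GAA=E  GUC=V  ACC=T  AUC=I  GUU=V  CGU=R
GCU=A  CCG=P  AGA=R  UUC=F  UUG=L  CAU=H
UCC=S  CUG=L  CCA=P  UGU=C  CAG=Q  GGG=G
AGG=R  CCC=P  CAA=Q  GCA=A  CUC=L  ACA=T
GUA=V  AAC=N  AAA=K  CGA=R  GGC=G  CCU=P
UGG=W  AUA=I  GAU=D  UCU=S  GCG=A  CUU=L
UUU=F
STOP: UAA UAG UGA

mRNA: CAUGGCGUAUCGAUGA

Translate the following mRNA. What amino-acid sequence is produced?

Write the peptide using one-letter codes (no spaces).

Answer: MAYR

Derivation:
start AUG at pos 1
pos 1: AUG -> M; peptide=M
pos 4: GCG -> A; peptide=MA
pos 7: UAU -> Y; peptide=MAY
pos 10: CGA -> R; peptide=MAYR
pos 13: UGA -> STOP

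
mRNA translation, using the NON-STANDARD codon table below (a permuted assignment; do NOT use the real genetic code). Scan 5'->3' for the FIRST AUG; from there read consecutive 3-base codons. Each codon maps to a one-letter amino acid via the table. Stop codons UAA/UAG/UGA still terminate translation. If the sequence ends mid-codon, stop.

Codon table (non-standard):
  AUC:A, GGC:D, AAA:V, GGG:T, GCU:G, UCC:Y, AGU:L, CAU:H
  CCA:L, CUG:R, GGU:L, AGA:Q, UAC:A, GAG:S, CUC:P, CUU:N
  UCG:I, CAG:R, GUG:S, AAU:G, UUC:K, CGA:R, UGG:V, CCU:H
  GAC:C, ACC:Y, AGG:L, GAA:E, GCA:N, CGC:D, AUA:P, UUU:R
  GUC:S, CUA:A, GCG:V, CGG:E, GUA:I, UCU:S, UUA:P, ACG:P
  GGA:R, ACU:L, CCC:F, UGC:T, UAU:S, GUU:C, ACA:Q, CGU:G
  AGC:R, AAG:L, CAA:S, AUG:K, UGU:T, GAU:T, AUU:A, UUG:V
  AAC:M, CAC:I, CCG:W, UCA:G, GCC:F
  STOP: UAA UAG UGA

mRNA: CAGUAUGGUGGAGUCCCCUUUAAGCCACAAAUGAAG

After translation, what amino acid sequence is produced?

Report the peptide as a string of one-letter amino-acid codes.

Answer: KSSYHPRIV

Derivation:
start AUG at pos 4
pos 4: AUG -> K; peptide=K
pos 7: GUG -> S; peptide=KS
pos 10: GAG -> S; peptide=KSS
pos 13: UCC -> Y; peptide=KSSY
pos 16: CCU -> H; peptide=KSSYH
pos 19: UUA -> P; peptide=KSSYHP
pos 22: AGC -> R; peptide=KSSYHPR
pos 25: CAC -> I; peptide=KSSYHPRI
pos 28: AAA -> V; peptide=KSSYHPRIV
pos 31: UGA -> STOP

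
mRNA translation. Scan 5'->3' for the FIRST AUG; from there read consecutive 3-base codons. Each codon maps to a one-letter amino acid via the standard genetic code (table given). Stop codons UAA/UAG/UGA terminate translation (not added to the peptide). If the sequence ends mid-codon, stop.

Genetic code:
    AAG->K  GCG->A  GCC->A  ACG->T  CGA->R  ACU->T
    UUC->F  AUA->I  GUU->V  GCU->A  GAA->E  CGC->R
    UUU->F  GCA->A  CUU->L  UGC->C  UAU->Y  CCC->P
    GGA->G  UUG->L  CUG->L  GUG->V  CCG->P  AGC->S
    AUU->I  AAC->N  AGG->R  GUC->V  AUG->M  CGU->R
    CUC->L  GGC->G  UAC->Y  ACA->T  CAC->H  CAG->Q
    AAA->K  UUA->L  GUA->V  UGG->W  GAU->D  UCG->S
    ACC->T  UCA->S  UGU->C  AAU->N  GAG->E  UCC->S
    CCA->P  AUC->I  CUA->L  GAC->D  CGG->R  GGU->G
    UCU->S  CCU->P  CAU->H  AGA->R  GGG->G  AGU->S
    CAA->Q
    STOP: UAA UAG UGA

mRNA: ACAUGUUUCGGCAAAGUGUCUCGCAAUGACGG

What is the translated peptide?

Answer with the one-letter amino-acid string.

Answer: MFRQSVSQ

Derivation:
start AUG at pos 2
pos 2: AUG -> M; peptide=M
pos 5: UUU -> F; peptide=MF
pos 8: CGG -> R; peptide=MFR
pos 11: CAA -> Q; peptide=MFRQ
pos 14: AGU -> S; peptide=MFRQS
pos 17: GUC -> V; peptide=MFRQSV
pos 20: UCG -> S; peptide=MFRQSVS
pos 23: CAA -> Q; peptide=MFRQSVSQ
pos 26: UGA -> STOP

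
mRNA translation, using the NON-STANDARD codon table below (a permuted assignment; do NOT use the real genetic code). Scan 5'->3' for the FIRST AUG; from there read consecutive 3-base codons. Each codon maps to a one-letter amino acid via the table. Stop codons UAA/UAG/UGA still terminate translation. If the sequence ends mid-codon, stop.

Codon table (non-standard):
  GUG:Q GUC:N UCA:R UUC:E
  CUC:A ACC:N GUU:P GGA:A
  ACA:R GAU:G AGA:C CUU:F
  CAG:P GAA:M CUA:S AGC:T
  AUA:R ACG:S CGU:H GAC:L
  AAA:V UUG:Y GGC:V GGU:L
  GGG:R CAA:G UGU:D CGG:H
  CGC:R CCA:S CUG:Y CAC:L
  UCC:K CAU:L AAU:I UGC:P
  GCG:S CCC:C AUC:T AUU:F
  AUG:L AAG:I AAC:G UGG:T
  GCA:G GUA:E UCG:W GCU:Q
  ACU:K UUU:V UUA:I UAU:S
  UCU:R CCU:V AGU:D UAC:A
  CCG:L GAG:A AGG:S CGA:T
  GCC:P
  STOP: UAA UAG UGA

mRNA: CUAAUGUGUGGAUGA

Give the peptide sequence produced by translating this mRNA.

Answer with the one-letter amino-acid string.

Answer: LDA

Derivation:
start AUG at pos 3
pos 3: AUG -> L; peptide=L
pos 6: UGU -> D; peptide=LD
pos 9: GGA -> A; peptide=LDA
pos 12: UGA -> STOP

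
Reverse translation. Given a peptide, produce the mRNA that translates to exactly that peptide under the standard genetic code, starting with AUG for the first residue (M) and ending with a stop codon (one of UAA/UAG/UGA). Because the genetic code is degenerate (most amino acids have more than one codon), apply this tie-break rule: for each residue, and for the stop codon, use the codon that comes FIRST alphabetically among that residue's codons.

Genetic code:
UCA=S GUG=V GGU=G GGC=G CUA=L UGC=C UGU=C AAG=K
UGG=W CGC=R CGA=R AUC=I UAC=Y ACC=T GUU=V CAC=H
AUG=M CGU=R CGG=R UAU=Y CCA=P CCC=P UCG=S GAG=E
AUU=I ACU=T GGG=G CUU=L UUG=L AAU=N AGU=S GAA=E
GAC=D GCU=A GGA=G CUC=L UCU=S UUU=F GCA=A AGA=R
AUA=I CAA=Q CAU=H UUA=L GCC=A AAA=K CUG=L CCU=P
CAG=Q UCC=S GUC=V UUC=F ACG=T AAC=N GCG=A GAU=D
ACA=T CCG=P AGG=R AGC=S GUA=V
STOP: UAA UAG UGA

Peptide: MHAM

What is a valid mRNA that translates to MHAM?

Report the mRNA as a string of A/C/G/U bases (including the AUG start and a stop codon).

residue 1: M -> AUG (start codon)
residue 2: H codons sorted = CAC,CAU -> pick first = CAC
residue 3: A codons sorted = GCA,GCC,GCG,GCU -> pick first = GCA
residue 4: M -> AUG (only codon)
terminator: stop codons sorted = UAA,UAG,UGA -> pick first = UAA

Answer: mRNA: AUGCACGCAAUGUAA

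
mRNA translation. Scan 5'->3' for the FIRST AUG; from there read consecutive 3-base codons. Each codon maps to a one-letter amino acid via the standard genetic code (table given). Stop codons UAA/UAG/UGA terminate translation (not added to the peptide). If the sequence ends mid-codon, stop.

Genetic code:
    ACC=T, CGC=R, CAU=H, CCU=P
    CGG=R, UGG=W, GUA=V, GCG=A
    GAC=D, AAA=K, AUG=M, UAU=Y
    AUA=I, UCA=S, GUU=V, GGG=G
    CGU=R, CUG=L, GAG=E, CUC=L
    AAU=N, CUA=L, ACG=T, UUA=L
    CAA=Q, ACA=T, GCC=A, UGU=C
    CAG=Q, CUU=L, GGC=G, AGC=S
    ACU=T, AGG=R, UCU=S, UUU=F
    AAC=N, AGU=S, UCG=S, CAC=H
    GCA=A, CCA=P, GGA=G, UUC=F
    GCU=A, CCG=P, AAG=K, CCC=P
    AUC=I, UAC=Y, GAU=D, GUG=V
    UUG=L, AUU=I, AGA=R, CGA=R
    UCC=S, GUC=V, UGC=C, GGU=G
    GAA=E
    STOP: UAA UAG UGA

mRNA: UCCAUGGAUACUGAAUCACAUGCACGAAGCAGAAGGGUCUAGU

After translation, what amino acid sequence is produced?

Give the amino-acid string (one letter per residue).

Answer: MDTESHARSRRV

Derivation:
start AUG at pos 3
pos 3: AUG -> M; peptide=M
pos 6: GAU -> D; peptide=MD
pos 9: ACU -> T; peptide=MDT
pos 12: GAA -> E; peptide=MDTE
pos 15: UCA -> S; peptide=MDTES
pos 18: CAU -> H; peptide=MDTESH
pos 21: GCA -> A; peptide=MDTESHA
pos 24: CGA -> R; peptide=MDTESHAR
pos 27: AGC -> S; peptide=MDTESHARS
pos 30: AGA -> R; peptide=MDTESHARSR
pos 33: AGG -> R; peptide=MDTESHARSRR
pos 36: GUC -> V; peptide=MDTESHARSRRV
pos 39: UAG -> STOP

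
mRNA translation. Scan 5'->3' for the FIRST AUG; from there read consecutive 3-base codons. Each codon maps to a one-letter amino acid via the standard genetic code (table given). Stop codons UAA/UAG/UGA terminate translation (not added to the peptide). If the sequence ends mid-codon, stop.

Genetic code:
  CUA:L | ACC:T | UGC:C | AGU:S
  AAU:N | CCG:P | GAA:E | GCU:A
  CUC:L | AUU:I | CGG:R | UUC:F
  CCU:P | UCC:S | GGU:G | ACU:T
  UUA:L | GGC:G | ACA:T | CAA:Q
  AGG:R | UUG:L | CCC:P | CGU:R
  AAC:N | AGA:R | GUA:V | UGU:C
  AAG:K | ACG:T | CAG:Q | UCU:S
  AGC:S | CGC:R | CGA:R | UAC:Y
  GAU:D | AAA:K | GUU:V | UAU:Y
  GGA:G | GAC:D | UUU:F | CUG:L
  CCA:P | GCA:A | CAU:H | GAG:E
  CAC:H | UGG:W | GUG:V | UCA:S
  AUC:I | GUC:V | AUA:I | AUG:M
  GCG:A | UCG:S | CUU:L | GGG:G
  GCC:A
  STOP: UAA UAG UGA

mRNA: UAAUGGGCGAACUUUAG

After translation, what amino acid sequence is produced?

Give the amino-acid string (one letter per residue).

start AUG at pos 2
pos 2: AUG -> M; peptide=M
pos 5: GGC -> G; peptide=MG
pos 8: GAA -> E; peptide=MGE
pos 11: CUU -> L; peptide=MGEL
pos 14: UAG -> STOP

Answer: MGEL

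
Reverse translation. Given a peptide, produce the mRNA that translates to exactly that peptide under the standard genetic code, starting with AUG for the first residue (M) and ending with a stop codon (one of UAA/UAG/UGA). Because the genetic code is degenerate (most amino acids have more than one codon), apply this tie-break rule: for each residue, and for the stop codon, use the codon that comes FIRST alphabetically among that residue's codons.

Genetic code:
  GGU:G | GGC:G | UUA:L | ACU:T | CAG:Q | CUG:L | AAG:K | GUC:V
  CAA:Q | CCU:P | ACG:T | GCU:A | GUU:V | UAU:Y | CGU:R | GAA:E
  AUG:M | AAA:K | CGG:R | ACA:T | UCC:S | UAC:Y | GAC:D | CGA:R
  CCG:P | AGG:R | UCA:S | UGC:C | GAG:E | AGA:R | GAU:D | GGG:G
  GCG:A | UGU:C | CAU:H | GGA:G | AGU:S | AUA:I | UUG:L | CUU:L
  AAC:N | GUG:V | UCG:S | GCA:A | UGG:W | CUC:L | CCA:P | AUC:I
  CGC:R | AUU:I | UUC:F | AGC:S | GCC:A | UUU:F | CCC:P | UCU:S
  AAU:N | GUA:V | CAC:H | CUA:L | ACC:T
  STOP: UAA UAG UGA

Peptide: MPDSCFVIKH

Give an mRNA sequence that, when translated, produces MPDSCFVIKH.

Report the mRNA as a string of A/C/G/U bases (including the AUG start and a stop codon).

Answer: mRNA: AUGCCAGACAGCUGCUUCGUAAUAAAACACUAA

Derivation:
residue 1: M -> AUG (start codon)
residue 2: P codons sorted = CCA,CCC,CCG,CCU -> pick first = CCA
residue 3: D codons sorted = GAC,GAU -> pick first = GAC
residue 4: S codons sorted = AGC,AGU,UCA,UCC,UCG,UCU -> pick first = AGC
residue 5: C codons sorted = UGC,UGU -> pick first = UGC
residue 6: F codons sorted = UUC,UUU -> pick first = UUC
residue 7: V codons sorted = GUA,GUC,GUG,GUU -> pick first = GUA
residue 8: I codons sorted = AUA,AUC,AUU -> pick first = AUA
residue 9: K codons sorted = AAA,AAG -> pick first = AAA
residue 10: H codons sorted = CAC,CAU -> pick first = CAC
terminator: stop codons sorted = UAA,UAG,UGA -> pick first = UAA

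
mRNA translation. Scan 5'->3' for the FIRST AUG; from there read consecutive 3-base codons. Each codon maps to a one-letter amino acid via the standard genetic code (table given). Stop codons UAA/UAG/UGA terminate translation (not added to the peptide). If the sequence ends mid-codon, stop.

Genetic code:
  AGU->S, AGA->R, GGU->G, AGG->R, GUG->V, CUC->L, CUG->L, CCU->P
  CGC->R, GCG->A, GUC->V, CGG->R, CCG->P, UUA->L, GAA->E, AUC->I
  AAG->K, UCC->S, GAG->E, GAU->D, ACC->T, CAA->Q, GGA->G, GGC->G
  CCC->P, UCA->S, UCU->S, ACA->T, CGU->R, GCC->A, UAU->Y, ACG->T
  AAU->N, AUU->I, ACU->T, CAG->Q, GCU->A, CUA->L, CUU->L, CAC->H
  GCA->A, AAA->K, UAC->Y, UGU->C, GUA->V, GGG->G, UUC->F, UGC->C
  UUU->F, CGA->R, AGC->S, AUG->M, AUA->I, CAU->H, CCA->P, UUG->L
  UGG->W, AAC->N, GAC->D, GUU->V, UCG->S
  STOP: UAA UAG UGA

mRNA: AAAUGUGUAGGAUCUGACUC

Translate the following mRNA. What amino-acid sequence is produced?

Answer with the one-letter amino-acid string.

Answer: MCRI

Derivation:
start AUG at pos 2
pos 2: AUG -> M; peptide=M
pos 5: UGU -> C; peptide=MC
pos 8: AGG -> R; peptide=MCR
pos 11: AUC -> I; peptide=MCRI
pos 14: UGA -> STOP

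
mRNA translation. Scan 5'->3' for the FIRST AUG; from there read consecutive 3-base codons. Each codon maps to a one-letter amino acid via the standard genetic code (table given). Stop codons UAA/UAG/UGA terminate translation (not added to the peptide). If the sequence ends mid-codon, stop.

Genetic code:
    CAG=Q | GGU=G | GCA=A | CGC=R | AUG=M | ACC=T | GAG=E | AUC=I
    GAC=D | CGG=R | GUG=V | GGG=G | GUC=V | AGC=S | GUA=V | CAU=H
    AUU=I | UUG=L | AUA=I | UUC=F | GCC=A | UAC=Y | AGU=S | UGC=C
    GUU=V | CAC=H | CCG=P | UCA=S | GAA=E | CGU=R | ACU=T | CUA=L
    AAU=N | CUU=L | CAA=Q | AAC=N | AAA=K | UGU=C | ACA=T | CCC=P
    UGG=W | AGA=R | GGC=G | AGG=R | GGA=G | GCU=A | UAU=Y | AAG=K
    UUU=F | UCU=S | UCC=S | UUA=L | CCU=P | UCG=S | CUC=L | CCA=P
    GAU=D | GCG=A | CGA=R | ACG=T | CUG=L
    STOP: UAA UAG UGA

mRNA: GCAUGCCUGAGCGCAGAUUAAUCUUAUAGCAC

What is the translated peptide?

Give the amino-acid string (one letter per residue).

Answer: MPERRLIL

Derivation:
start AUG at pos 2
pos 2: AUG -> M; peptide=M
pos 5: CCU -> P; peptide=MP
pos 8: GAG -> E; peptide=MPE
pos 11: CGC -> R; peptide=MPER
pos 14: AGA -> R; peptide=MPERR
pos 17: UUA -> L; peptide=MPERRL
pos 20: AUC -> I; peptide=MPERRLI
pos 23: UUA -> L; peptide=MPERRLIL
pos 26: UAG -> STOP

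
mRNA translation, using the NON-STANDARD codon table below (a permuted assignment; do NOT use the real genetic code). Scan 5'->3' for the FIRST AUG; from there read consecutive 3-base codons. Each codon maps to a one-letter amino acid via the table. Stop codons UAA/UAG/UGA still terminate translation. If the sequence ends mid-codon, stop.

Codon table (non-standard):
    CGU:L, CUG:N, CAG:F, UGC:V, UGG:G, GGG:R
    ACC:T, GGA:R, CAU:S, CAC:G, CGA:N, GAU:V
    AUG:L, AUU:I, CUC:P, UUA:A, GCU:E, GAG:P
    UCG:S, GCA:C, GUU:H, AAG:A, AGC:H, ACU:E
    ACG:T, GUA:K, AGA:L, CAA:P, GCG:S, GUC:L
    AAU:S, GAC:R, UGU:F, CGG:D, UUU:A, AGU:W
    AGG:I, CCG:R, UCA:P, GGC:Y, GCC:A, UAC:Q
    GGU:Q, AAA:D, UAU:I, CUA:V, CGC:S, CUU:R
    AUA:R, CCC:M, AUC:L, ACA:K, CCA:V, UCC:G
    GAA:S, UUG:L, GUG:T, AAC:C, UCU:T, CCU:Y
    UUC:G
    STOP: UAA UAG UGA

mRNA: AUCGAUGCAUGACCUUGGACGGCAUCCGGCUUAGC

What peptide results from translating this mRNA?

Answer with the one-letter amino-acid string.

start AUG at pos 4
pos 4: AUG -> L; peptide=L
pos 7: CAU -> S; peptide=LS
pos 10: GAC -> R; peptide=LSR
pos 13: CUU -> R; peptide=LSRR
pos 16: GGA -> R; peptide=LSRRR
pos 19: CGG -> D; peptide=LSRRRD
pos 22: CAU -> S; peptide=LSRRRDS
pos 25: CCG -> R; peptide=LSRRRDSR
pos 28: GCU -> E; peptide=LSRRRDSRE
pos 31: UAG -> STOP

Answer: LSRRRDSRE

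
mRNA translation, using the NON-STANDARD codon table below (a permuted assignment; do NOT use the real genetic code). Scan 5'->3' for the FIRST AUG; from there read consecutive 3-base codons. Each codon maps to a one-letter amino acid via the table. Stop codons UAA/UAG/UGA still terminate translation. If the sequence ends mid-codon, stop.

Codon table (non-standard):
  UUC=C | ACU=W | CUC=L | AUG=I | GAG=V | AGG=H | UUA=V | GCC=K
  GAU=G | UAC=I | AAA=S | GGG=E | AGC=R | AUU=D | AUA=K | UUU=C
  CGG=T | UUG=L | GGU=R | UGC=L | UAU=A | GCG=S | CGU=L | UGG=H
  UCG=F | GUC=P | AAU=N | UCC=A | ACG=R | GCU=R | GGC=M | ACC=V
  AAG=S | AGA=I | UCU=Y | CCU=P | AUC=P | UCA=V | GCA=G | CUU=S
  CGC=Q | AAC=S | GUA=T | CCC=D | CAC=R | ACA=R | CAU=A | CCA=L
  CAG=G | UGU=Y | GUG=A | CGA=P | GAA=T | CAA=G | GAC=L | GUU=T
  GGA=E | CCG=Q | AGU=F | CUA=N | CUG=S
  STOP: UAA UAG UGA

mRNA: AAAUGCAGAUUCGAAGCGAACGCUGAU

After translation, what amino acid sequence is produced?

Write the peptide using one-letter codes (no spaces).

Answer: IGDPRTQ

Derivation:
start AUG at pos 2
pos 2: AUG -> I; peptide=I
pos 5: CAG -> G; peptide=IG
pos 8: AUU -> D; peptide=IGD
pos 11: CGA -> P; peptide=IGDP
pos 14: AGC -> R; peptide=IGDPR
pos 17: GAA -> T; peptide=IGDPRT
pos 20: CGC -> Q; peptide=IGDPRTQ
pos 23: UGA -> STOP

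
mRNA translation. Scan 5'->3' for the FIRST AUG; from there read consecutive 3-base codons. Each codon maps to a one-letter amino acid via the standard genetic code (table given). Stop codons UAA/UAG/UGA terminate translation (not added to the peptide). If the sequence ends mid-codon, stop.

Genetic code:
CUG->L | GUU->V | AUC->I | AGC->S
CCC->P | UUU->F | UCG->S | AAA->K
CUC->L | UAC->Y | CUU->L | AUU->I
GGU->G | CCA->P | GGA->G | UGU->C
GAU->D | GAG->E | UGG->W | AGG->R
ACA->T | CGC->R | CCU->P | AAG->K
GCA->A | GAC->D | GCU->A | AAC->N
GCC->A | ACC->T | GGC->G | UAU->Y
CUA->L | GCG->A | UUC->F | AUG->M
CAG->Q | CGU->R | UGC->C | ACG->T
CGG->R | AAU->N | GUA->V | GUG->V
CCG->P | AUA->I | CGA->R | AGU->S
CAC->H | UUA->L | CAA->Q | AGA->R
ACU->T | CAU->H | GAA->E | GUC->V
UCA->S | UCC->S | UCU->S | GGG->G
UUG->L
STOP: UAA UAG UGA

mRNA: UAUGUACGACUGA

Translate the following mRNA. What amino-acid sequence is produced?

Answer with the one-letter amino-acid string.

Answer: MYD

Derivation:
start AUG at pos 1
pos 1: AUG -> M; peptide=M
pos 4: UAC -> Y; peptide=MY
pos 7: GAC -> D; peptide=MYD
pos 10: UGA -> STOP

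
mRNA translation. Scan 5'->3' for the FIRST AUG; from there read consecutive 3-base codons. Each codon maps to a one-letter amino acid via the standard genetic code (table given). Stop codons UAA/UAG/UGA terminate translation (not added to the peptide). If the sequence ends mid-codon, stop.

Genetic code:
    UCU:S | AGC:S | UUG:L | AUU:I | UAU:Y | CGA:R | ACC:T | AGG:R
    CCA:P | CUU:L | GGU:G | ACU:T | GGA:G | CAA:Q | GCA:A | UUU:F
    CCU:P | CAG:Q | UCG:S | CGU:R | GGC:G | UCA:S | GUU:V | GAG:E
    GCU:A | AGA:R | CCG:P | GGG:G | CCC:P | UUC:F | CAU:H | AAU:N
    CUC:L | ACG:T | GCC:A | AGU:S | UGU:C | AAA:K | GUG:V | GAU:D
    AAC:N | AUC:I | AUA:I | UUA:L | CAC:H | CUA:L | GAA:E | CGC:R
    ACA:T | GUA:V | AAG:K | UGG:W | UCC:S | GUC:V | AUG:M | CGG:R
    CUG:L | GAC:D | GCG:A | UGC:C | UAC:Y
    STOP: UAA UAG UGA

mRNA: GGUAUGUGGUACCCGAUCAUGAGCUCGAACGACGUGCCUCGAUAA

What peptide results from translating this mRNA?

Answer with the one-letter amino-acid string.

Answer: MWYPIMSSNDVPR

Derivation:
start AUG at pos 3
pos 3: AUG -> M; peptide=M
pos 6: UGG -> W; peptide=MW
pos 9: UAC -> Y; peptide=MWY
pos 12: CCG -> P; peptide=MWYP
pos 15: AUC -> I; peptide=MWYPI
pos 18: AUG -> M; peptide=MWYPIM
pos 21: AGC -> S; peptide=MWYPIMS
pos 24: UCG -> S; peptide=MWYPIMSS
pos 27: AAC -> N; peptide=MWYPIMSSN
pos 30: GAC -> D; peptide=MWYPIMSSND
pos 33: GUG -> V; peptide=MWYPIMSSNDV
pos 36: CCU -> P; peptide=MWYPIMSSNDVP
pos 39: CGA -> R; peptide=MWYPIMSSNDVPR
pos 42: UAA -> STOP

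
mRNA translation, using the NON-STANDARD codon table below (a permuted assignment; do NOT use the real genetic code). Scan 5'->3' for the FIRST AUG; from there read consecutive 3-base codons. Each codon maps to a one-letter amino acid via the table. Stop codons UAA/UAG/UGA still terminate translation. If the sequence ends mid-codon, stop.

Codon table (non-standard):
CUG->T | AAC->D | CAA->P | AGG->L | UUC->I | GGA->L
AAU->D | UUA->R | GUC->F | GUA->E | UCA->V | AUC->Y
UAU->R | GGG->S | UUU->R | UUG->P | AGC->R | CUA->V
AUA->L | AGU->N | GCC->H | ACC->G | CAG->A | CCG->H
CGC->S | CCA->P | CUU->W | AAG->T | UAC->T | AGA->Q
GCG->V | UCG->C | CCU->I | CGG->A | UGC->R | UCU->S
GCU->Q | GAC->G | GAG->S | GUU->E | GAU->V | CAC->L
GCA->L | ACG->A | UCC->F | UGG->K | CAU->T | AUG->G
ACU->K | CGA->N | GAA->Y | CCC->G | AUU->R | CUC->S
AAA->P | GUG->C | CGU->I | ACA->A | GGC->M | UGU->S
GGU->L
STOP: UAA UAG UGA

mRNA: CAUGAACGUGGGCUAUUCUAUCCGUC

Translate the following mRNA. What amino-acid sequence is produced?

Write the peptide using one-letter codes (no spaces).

start AUG at pos 1
pos 1: AUG -> G; peptide=G
pos 4: AAC -> D; peptide=GD
pos 7: GUG -> C; peptide=GDC
pos 10: GGC -> M; peptide=GDCM
pos 13: UAU -> R; peptide=GDCMR
pos 16: UCU -> S; peptide=GDCMRS
pos 19: AUC -> Y; peptide=GDCMRSY
pos 22: CGU -> I; peptide=GDCMRSYI
pos 25: only 1 nt remain (<3), stop (end of mRNA)

Answer: GDCMRSYI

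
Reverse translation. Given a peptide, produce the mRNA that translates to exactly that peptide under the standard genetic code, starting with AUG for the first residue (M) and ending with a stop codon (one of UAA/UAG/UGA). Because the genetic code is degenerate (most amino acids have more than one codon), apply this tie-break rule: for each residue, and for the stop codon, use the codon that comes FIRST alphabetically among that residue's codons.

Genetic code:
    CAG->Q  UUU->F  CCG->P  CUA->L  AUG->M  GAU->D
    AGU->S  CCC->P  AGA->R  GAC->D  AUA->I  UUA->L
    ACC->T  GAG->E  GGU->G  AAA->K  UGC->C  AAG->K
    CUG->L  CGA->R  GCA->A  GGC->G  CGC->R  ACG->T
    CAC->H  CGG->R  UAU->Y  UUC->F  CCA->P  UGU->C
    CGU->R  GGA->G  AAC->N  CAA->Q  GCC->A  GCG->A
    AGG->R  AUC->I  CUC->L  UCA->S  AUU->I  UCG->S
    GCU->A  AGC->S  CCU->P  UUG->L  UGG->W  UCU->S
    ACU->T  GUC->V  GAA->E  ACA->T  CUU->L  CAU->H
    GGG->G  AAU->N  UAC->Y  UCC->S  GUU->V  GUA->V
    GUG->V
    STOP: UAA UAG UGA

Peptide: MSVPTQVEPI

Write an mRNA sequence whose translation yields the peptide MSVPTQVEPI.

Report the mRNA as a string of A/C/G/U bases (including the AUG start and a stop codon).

residue 1: M -> AUG (start codon)
residue 2: S codons sorted = AGC,AGU,UCA,UCC,UCG,UCU -> pick first = AGC
residue 3: V codons sorted = GUA,GUC,GUG,GUU -> pick first = GUA
residue 4: P codons sorted = CCA,CCC,CCG,CCU -> pick first = CCA
residue 5: T codons sorted = ACA,ACC,ACG,ACU -> pick first = ACA
residue 6: Q codons sorted = CAA,CAG -> pick first = CAA
residue 7: V codons sorted = GUA,GUC,GUG,GUU -> pick first = GUA
residue 8: E codons sorted = GAA,GAG -> pick first = GAA
residue 9: P codons sorted = CCA,CCC,CCG,CCU -> pick first = CCA
residue 10: I codons sorted = AUA,AUC,AUU -> pick first = AUA
terminator: stop codons sorted = UAA,UAG,UGA -> pick first = UAA

Answer: mRNA: AUGAGCGUACCAACACAAGUAGAACCAAUAUAA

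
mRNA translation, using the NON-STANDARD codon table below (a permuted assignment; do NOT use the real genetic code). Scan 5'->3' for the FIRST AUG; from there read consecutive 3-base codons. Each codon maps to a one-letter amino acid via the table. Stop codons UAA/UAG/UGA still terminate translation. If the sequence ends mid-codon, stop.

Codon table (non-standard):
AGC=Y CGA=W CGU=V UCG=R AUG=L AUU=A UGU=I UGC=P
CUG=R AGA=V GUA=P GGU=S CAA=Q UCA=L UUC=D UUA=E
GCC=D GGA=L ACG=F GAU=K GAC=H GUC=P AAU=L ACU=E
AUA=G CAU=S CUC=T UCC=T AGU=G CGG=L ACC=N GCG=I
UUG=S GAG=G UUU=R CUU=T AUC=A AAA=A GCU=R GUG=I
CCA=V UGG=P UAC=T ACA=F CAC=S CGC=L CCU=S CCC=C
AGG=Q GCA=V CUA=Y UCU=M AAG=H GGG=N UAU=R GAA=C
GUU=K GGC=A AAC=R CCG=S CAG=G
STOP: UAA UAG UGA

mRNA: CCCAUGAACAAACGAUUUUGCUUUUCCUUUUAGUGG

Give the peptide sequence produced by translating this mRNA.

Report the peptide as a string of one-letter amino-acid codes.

start AUG at pos 3
pos 3: AUG -> L; peptide=L
pos 6: AAC -> R; peptide=LR
pos 9: AAA -> A; peptide=LRA
pos 12: CGA -> W; peptide=LRAW
pos 15: UUU -> R; peptide=LRAWR
pos 18: UGC -> P; peptide=LRAWRP
pos 21: UUU -> R; peptide=LRAWRPR
pos 24: UCC -> T; peptide=LRAWRPRT
pos 27: UUU -> R; peptide=LRAWRPRTR
pos 30: UAG -> STOP

Answer: LRAWRPRTR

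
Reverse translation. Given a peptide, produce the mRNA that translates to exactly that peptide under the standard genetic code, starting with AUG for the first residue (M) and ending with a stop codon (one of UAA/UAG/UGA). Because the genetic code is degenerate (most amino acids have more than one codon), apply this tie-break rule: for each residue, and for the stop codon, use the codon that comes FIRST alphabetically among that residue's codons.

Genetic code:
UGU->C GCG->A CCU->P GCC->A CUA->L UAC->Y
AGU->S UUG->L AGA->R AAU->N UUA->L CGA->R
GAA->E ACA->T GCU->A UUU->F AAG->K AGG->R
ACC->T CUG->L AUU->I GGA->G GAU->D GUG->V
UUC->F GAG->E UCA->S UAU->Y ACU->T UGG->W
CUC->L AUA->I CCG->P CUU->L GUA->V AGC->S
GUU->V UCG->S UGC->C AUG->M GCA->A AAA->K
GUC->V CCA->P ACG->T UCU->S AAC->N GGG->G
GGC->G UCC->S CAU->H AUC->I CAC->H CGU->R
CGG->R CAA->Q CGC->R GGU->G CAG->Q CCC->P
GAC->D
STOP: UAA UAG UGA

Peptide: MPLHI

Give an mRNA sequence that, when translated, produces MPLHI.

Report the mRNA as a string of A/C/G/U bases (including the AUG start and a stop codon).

residue 1: M -> AUG (start codon)
residue 2: P codons sorted = CCA,CCC,CCG,CCU -> pick first = CCA
residue 3: L codons sorted = CUA,CUC,CUG,CUU,UUA,UUG -> pick first = CUA
residue 4: H codons sorted = CAC,CAU -> pick first = CAC
residue 5: I codons sorted = AUA,AUC,AUU -> pick first = AUA
terminator: stop codons sorted = UAA,UAG,UGA -> pick first = UAA

Answer: mRNA: AUGCCACUACACAUAUAA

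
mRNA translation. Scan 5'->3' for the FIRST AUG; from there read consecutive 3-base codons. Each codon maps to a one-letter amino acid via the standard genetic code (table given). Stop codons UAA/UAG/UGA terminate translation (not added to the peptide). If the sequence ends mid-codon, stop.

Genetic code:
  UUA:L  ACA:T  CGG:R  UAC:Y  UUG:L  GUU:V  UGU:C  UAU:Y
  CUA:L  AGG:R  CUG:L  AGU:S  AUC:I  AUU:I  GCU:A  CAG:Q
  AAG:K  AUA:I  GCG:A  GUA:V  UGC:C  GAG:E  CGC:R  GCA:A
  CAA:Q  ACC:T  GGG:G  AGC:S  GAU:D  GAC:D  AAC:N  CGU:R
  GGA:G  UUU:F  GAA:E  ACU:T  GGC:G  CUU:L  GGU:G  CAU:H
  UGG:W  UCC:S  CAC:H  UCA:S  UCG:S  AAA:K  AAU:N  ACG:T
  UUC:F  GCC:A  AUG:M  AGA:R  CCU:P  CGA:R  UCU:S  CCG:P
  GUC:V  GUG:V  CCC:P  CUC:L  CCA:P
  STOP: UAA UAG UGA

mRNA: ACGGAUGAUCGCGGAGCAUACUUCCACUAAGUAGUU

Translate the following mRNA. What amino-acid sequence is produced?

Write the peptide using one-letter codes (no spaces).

start AUG at pos 4
pos 4: AUG -> M; peptide=M
pos 7: AUC -> I; peptide=MI
pos 10: GCG -> A; peptide=MIA
pos 13: GAG -> E; peptide=MIAE
pos 16: CAU -> H; peptide=MIAEH
pos 19: ACU -> T; peptide=MIAEHT
pos 22: UCC -> S; peptide=MIAEHTS
pos 25: ACU -> T; peptide=MIAEHTST
pos 28: AAG -> K; peptide=MIAEHTSTK
pos 31: UAG -> STOP

Answer: MIAEHTSTK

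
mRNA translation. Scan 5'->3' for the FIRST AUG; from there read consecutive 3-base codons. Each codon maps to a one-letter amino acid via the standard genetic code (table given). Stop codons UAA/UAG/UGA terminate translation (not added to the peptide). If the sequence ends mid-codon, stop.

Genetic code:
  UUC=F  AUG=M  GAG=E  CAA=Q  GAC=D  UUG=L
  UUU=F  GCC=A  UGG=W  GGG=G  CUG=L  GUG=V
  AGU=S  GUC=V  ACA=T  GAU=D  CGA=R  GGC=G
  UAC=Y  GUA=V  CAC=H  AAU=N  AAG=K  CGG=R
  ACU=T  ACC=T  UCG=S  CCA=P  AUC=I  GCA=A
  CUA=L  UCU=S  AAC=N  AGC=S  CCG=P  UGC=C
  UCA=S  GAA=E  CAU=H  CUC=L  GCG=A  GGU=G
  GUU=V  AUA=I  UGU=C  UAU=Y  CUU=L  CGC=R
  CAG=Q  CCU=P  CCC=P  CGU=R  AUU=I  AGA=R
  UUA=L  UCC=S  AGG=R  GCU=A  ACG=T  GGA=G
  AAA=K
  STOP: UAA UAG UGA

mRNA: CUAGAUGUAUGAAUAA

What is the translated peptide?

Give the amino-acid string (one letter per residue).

Answer: MYE

Derivation:
start AUG at pos 4
pos 4: AUG -> M; peptide=M
pos 7: UAU -> Y; peptide=MY
pos 10: GAA -> E; peptide=MYE
pos 13: UAA -> STOP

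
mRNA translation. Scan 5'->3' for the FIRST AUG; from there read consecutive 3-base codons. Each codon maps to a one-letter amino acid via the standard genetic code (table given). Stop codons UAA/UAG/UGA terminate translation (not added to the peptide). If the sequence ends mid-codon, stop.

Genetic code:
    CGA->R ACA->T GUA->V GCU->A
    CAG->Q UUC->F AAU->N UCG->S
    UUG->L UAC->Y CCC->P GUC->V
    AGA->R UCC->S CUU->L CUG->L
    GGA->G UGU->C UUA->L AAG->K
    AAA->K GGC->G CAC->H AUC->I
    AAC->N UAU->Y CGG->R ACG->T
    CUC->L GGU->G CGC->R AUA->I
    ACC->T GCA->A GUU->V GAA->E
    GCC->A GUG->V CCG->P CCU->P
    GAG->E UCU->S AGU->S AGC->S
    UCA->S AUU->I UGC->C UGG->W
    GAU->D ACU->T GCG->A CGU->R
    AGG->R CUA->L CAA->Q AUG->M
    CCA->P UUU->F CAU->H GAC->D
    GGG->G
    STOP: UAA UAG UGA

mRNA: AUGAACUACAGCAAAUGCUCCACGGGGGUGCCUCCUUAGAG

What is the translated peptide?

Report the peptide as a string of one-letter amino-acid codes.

Answer: MNYSKCSTGVPP

Derivation:
start AUG at pos 0
pos 0: AUG -> M; peptide=M
pos 3: AAC -> N; peptide=MN
pos 6: UAC -> Y; peptide=MNY
pos 9: AGC -> S; peptide=MNYS
pos 12: AAA -> K; peptide=MNYSK
pos 15: UGC -> C; peptide=MNYSKC
pos 18: UCC -> S; peptide=MNYSKCS
pos 21: ACG -> T; peptide=MNYSKCST
pos 24: GGG -> G; peptide=MNYSKCSTG
pos 27: GUG -> V; peptide=MNYSKCSTGV
pos 30: CCU -> P; peptide=MNYSKCSTGVP
pos 33: CCU -> P; peptide=MNYSKCSTGVPP
pos 36: UAG -> STOP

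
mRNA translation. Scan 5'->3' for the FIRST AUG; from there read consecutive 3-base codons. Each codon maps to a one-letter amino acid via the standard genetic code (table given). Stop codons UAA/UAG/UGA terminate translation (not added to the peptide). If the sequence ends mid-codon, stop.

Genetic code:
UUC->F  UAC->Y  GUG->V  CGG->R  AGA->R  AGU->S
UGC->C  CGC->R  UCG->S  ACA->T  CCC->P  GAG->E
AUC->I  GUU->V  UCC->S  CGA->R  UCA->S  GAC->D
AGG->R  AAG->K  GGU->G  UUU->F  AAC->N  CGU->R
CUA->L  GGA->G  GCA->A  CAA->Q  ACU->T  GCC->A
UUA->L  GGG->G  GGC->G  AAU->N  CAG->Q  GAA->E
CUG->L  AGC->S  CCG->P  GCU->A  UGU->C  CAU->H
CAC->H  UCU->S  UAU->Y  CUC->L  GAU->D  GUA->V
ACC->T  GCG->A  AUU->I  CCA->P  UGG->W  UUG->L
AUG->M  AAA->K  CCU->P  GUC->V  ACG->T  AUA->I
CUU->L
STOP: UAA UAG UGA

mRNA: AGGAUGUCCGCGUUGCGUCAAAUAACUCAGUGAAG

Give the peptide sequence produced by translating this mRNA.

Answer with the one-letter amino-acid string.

Answer: MSALRQITQ

Derivation:
start AUG at pos 3
pos 3: AUG -> M; peptide=M
pos 6: UCC -> S; peptide=MS
pos 9: GCG -> A; peptide=MSA
pos 12: UUG -> L; peptide=MSAL
pos 15: CGU -> R; peptide=MSALR
pos 18: CAA -> Q; peptide=MSALRQ
pos 21: AUA -> I; peptide=MSALRQI
pos 24: ACU -> T; peptide=MSALRQIT
pos 27: CAG -> Q; peptide=MSALRQITQ
pos 30: UGA -> STOP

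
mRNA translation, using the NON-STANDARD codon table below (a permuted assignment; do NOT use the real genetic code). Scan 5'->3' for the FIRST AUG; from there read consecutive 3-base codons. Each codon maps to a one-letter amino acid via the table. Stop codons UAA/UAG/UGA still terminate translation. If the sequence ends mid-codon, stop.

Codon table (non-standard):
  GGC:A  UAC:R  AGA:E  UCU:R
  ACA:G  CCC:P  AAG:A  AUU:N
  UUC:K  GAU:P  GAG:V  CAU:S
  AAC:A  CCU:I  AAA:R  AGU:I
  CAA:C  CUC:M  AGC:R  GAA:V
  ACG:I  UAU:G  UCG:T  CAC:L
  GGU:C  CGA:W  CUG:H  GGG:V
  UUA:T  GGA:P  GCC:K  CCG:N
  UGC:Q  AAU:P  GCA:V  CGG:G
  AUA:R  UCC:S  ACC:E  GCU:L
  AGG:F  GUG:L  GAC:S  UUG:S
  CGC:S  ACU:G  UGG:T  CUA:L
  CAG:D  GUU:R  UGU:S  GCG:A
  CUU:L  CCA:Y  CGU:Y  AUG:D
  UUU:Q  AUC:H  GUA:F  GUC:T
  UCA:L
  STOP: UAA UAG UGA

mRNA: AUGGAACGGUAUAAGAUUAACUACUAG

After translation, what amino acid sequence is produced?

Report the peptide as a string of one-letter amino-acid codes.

Answer: DVGGANAR

Derivation:
start AUG at pos 0
pos 0: AUG -> D; peptide=D
pos 3: GAA -> V; peptide=DV
pos 6: CGG -> G; peptide=DVG
pos 9: UAU -> G; peptide=DVGG
pos 12: AAG -> A; peptide=DVGGA
pos 15: AUU -> N; peptide=DVGGAN
pos 18: AAC -> A; peptide=DVGGANA
pos 21: UAC -> R; peptide=DVGGANAR
pos 24: UAG -> STOP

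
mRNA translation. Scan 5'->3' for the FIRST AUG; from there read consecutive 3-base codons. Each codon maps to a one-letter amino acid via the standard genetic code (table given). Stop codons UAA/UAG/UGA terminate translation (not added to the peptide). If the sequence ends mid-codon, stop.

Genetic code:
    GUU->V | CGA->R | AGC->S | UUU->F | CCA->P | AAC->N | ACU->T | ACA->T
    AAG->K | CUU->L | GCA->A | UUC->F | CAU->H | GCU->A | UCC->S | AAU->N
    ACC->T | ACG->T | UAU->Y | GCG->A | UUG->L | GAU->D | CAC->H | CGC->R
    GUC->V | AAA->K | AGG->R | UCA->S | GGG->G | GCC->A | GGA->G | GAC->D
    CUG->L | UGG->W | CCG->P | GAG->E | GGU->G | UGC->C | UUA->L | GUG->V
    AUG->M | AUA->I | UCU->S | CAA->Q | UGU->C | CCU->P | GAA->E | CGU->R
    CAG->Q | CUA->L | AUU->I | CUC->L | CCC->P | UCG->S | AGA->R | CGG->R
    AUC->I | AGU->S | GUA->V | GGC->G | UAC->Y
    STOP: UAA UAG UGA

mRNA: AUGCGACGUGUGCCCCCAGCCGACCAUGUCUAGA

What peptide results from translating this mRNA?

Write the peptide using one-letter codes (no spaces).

Answer: MRRVPPADHV

Derivation:
start AUG at pos 0
pos 0: AUG -> M; peptide=M
pos 3: CGA -> R; peptide=MR
pos 6: CGU -> R; peptide=MRR
pos 9: GUG -> V; peptide=MRRV
pos 12: CCC -> P; peptide=MRRVP
pos 15: CCA -> P; peptide=MRRVPP
pos 18: GCC -> A; peptide=MRRVPPA
pos 21: GAC -> D; peptide=MRRVPPAD
pos 24: CAU -> H; peptide=MRRVPPADH
pos 27: GUC -> V; peptide=MRRVPPADHV
pos 30: UAG -> STOP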